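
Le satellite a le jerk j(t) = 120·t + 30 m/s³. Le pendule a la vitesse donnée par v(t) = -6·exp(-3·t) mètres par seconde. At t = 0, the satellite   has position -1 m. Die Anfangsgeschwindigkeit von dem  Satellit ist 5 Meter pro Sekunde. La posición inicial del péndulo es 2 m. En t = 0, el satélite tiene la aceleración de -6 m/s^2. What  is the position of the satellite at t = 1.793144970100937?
Starting from jerk j(t) = 120·t + 30, we take 3 antiderivatives. Integrating jerk and using the initial condition a(0) = -6, we get a(t) = 60·t^2 + 30·t - 6. Taking ∫a(t)dt and applying v(0) = 5, we find v(t) = 20·t^3 + 15·t^2 - 6·t + 5. Finding the antiderivative of v(t) and using x(0) = -1: x(t) = 5·t^4 + 5·t^3 - 3·t^2 + 5·t - 1. We have position x(t) = 5·t^4 + 5·t^3 - 3·t^2 + 5·t - 1. Substituting t = 1.793144970100937: x(1.793144970100937) = 78.8407161986110.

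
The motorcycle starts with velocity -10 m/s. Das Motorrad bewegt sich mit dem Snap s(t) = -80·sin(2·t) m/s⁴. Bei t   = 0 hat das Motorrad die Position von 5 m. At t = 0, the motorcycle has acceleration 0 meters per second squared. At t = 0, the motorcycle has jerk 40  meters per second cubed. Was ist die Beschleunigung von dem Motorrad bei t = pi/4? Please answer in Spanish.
Partiendo del snap s(t) = -80·sin(2·t), tomamos 2 integrales. Tomando ∫s(t)dt y aplicando j(0) = 40, encontramos j(t) = 40·cos(2·t). La integral de la sacudida es la aceleración. Usando a(0) = 0, obtenemos a(t) = 20·sin(2·t). De la ecuación de la aceleración a(t) = 20·sin(2·t), sustituimos t = pi/4 para obtener a = 20.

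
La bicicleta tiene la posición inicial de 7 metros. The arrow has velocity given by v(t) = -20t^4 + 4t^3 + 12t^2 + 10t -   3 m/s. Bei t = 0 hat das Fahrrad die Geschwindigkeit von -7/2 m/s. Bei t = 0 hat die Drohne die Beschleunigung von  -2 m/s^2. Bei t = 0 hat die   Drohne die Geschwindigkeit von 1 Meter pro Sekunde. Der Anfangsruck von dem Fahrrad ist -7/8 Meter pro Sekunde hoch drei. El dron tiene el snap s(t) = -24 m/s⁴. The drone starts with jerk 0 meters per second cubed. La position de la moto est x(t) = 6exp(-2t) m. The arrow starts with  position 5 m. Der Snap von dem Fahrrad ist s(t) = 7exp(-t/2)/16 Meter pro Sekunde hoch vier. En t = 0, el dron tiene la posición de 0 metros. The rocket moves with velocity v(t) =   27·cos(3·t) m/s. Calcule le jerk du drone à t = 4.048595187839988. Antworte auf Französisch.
Nous devons trouver l'intégrale de notre équation du snap s(t) = -24 1 fois. La primitive du snap est le jerk. En utilisant j(0) = 0, nous obtenons j(t) = -24·t. Nous avons le jerk j(t) = -24·t. En substituant t = 4.048595187839988: j(4.048595187839988) = -97.1662845081597.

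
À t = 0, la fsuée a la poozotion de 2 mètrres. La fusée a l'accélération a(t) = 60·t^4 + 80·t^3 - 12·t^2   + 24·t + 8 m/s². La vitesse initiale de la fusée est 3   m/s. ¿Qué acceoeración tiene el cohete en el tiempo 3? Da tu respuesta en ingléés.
Using a(t) = 60·t^4 + 80·t^3 - 12·t^2 + 24·t + 8 and substituting t = 3, we find a = 6992.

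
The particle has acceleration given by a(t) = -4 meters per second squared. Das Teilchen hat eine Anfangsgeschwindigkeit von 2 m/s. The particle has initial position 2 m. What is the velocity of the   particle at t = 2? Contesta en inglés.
To solve this, we need to take 1 antiderivative of our acceleration equation a(t) = -4. Finding the antiderivative of a(t) and using v(0) = 2: v(t) = 2 - 4·t. Using v(t) = 2 - 4·t and substituting t = 2, we find v = -6.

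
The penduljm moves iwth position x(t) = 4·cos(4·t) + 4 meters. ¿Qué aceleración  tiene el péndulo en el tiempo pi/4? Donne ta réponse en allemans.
Ausgehend von der Position x(t) = 4·cos(4·t) + 4, nehmen wir 2 Ableitungen. Durch Ableiten von der Position erhalten wir die Geschwindigkeit: v(t) = -16·sin(4·t). Mit d/dt von v(t) finden wir a(t) = -64·cos(4·t). Wir haben die Beschleunigung a(t) = -64·cos(4·t). Durch Einsetzen von t = pi/4: a(pi/4) = 64.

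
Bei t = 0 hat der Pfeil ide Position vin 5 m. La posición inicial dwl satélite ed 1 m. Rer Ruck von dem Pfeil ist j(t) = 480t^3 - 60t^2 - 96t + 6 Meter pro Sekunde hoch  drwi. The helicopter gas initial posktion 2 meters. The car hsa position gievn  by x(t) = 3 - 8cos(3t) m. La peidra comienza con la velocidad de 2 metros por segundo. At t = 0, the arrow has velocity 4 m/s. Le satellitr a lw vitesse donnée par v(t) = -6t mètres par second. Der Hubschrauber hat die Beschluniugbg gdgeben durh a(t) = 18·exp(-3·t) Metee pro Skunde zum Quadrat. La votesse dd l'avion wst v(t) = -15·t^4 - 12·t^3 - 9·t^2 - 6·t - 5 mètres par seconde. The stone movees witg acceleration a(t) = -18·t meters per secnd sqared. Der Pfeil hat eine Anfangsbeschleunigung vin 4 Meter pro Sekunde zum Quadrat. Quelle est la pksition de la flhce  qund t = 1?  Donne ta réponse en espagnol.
Debemos encontrar la integral de nuestra ecuación de la sacudida j(t) = 480·t^3 - 60·t^2 - 96·t + 6 3 veces. Integrando la sacudida y usando la condición inicial a(0) = 4, obtenemos a(t) = 120·t^4 - 20·t^3 - 48·t^2 + 6·t + 4. Integrando la aceleración y usando la condición inicial v(0) = 4, obtenemos v(t) = 24·t^5 - 5·t^4 - 16·t^3 + 3·t^2 + 4·t + 4. Tomando ∫v(t)dt y aplicando x(0) = 5, encontramos x(t) = 4·t^6 - t^5 - 4·t^4 + t^3 + 2·t^2 + 4·t + 5. De la ecuación de la posición x(t) = 4·t^6 - t^5 - 4·t^4 + t^3 + 2·t^2 + 4·t + 5, sustituimos t = 1 para obtener x = 11.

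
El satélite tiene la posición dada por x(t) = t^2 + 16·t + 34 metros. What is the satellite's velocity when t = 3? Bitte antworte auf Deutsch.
Ausgehend von der Position x(t) = t^2 + 16·t + 34, nehmen wir 1 Ableitung. Durch Ableiten von der Position erhalten wir die Geschwindigkeit: v(t) = 2·t + 16. Wir haben die Geschwindigkeit v(t) = 2·t + 16. Durch Einsetzen von t = 3: v(3) = 22.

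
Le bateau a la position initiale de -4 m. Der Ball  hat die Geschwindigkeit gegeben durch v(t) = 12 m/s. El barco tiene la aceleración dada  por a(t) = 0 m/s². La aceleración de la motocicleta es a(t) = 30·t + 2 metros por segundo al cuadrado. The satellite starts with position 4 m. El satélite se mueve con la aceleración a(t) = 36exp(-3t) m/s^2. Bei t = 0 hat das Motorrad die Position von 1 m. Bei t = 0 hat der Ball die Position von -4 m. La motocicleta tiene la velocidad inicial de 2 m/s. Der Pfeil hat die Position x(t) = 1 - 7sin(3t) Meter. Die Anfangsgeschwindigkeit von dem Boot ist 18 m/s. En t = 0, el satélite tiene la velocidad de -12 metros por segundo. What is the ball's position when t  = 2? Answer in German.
Wir müssen das Integral unserer Gleichung für die Geschwindigkeit v(t) = 12 1-mal finden. Das Integral von der Geschwindigkeit ist die Position. Mit x(0) = -4 erhalten wir x(t) = 12·t - 4. Wir haben die Position x(t) = 12·t - 4. Durch Einsetzen von t = 2: x(2) = 20.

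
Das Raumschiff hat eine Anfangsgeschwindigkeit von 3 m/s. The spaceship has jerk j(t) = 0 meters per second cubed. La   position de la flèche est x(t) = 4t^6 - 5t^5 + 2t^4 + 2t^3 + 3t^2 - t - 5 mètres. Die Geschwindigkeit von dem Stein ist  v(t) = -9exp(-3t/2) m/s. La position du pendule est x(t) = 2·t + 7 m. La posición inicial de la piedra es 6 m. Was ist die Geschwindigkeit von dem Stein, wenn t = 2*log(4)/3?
Aus der Gleichung für die Geschwindigkeit v(t) = -9·exp(-3·t/2), setzen wir t = 2*log(4)/3 ein und erhalten v = -9/4.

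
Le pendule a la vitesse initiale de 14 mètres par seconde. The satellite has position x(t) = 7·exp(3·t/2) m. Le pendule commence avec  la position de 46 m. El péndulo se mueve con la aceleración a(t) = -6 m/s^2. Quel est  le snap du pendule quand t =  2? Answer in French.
En partant de l'accélération a(t) = -6, nous prenons 2 dérivées. En dérivant l'accélération, nous obtenons le jerk: j(t) = 0. La dérivée du jerk donne le snap: s(t) = 0. En utilisant s(t) = 0 et en substituant t = 2, nous trouvons s = 0.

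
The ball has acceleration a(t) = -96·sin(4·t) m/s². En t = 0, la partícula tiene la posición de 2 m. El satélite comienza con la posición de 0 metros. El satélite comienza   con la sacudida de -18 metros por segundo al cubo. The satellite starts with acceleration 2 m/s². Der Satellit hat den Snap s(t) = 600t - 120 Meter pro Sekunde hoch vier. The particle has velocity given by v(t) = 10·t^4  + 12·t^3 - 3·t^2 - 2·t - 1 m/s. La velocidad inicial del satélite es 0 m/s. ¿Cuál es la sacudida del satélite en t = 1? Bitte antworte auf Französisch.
En partant du snap s(t) = 600·t - 120, nous prenons 1 primitive. En prenant ∫s(t)dt et en appliquant j(0) = -18, nous trouvons j(t) = 300·t^2 - 120·t - 18. En utilisant j(t) = 300·t^2 - 120·t - 18 et en substituant t = 1, nous trouvons j = 162.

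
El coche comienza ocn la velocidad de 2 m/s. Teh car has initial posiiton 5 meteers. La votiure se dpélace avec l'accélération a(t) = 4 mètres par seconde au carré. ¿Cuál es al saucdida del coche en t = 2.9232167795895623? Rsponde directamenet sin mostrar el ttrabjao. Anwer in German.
Die Antwort ist 0.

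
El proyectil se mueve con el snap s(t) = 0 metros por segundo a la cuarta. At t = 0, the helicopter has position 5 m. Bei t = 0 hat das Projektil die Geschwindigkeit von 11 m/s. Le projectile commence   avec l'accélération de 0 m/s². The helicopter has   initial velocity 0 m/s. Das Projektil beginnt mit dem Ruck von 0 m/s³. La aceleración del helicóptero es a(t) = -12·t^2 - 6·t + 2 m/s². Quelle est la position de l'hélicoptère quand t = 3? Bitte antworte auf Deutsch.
Ausgehend von der Beschleunigung a(t) = -12·t^2 - 6·t + 2, nehmen wir 2 Stammfunktionen. Mit ∫a(t)dt und Anwendung von v(0) = 0, finden wir v(t) = t·(-4·t^2 - 3·t + 2). Die Stammfunktion von der Geschwindigkeit ist die Position. Mit x(0) = 5 erhalten wir x(t) = -t^4 - t^3 + t^2 + 5. Wir haben die Position x(t) = -t^4 - t^3 + t^2 + 5. Durch Einsetzen von t = 3: x(3) = -94.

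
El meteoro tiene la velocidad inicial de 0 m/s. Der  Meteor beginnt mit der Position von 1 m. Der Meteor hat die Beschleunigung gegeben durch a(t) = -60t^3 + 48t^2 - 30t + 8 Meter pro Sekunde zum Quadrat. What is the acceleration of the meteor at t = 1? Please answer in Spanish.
De la ecuación de la aceleración a(t) = -60·t^3 + 48·t^2 - 30·t + 8, sustituimos t = 1 para obtener a = -34.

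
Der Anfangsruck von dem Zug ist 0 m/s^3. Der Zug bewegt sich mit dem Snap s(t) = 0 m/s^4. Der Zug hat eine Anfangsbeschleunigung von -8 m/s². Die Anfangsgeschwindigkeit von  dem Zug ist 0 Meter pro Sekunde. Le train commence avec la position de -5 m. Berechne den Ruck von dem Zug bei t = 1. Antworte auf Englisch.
Starting from snap s(t) = 0, we take 1 antiderivative. Finding the integral of s(t) and using j(0) = 0: j(t) = 0. Using j(t) = 0 and substituting t = 1, we find j = 0.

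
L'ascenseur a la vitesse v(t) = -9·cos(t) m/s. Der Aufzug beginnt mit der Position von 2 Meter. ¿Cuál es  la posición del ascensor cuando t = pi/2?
Para resolver esto, necesitamos tomar 1 antiderivada de nuestra ecuación de la velocidad v(t) = -9·cos(t). La integral de la velocidad es la posición. Usando x(0) = 2, obtenemos x(t) = 2 - 9·sin(t). Usando x(t) = 2 - 9·sin(t) y sustituyendo t = pi/2, encontramos x = -7.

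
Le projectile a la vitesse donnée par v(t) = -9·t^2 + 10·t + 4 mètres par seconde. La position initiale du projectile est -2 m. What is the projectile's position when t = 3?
Starting from velocity v(t) = -9·t^2 + 10·t + 4, we take 1 integral. Integrating velocity and using the initial condition x(0) = -2, we get x(t) = -3·t^3 + 5·t^2 + 4·t - 2. We have position x(t) = -3·t^3 + 5·t^2 + 4·t - 2. Substituting t = 3: x(3) = -26.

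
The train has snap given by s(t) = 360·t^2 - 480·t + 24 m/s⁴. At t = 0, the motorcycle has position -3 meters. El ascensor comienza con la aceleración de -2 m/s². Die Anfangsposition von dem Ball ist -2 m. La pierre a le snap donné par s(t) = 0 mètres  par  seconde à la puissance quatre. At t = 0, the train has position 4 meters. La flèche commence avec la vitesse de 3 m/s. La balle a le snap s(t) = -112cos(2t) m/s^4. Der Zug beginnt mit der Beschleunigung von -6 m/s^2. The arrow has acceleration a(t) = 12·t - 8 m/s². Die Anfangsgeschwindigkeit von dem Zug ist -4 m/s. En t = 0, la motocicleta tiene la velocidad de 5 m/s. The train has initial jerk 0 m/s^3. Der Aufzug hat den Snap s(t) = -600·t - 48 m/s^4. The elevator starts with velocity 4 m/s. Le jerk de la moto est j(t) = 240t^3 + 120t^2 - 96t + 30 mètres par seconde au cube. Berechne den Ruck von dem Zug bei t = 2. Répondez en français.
Nous devons trouver la primitive de notre équation du snap s(t) = 360·t^2 - 480·t + 24 1 fois. En prenant ∫s(t)dt et en appliquant j(0) = 0, nous trouvons j(t) = 24·t·(5·t^2 - 10·t + 1). Nous avons le jerk j(t) = 24·t·(5·t^2 - 10·t + 1). En substituant t = 2: j(2) = 48.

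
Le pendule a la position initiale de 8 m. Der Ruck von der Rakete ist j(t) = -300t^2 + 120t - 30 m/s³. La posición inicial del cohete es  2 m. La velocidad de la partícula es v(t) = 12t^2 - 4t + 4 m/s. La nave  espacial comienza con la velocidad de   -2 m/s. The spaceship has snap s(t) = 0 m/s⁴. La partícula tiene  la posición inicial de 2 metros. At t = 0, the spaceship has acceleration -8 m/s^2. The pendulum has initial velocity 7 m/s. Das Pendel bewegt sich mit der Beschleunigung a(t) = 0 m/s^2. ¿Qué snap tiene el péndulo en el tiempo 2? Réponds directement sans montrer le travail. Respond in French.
Le snap à t = 2 est s = 0.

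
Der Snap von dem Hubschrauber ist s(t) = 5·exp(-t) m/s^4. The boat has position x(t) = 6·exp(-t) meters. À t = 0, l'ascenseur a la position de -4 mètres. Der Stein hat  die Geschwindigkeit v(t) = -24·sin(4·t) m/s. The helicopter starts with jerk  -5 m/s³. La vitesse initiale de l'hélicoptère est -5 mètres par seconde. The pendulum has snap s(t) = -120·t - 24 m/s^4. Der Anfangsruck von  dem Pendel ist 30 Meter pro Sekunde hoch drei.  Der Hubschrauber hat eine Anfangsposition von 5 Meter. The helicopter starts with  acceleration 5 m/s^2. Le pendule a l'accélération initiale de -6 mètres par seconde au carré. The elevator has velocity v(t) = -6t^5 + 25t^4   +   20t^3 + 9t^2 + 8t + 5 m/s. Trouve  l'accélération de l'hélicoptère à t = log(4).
En partant du snap s(t) = 5·exp(-t), nous prenons 2 intégrales. L'intégrale du snap est le jerk. En utilisant j(0) = -5, nous obtenons j(t) = -5·exp(-t). En intégrant le jerk et en utilisant la condition initiale a(0) = 5, nous obtenons a(t) = 5·exp(-t). En utilisant a(t) = 5·exp(-t) et en substituant t = log(4), nous trouvons a = 5/4.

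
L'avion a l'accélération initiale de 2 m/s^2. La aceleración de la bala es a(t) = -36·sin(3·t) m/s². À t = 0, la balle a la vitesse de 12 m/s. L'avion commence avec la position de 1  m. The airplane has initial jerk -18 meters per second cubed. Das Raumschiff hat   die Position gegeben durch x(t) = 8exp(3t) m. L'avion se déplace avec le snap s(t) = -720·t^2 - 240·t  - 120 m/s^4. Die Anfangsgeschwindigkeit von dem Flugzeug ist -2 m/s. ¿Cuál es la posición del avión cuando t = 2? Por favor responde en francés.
En partant du snap s(t) = -720·t^2 - 240·t - 120, nous prenons 4 primitives. En prenant ∫s(t)dt et en appliquant j(0) = -18, nous trouvons j(t) = -240·t^3 - 120·t^2 - 120·t - 18. En prenant ∫j(t)dt et en appliquant a(0) = 2, nous trouvons a(t) = -60·t^4 - 40·t^3 - 60·t^2 - 18·t + 2. L'intégrale de l'accélération est la vitesse. En utilisant v(0) = -2, nous obtenons v(t) = -12·t^5 - 10·t^4 - 20·t^3 - 9·t^2 + 2·t - 2. L'intégrale de la vitesse est la position. En utilisant x(0) = 1, nous obtenons x(t) = -2·t^6 - 2·t^5 - 5·t^4 - 3·t^3 + t^2 - 2·t + 1. De l'équation de la position x(t) = -2·t^6 - 2·t^5 - 5·t^4 - 3·t^3 + t^2 - 2·t + 1, nous substituons t = 2 pour obtenir x = -295.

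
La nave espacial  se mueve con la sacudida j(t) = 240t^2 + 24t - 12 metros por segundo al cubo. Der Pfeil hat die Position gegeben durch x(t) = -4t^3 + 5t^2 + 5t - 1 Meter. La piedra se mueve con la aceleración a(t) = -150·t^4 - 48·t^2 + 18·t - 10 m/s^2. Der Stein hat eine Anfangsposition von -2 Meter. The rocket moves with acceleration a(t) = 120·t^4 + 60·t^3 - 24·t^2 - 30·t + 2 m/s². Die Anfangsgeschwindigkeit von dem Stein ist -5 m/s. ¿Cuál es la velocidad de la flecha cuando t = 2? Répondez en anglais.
To solve this, we need to take 1 derivative of our position equation x(t) = -4·t^3 + 5·t^2 + 5·t - 1. Differentiating position, we get velocity: v(t) = -12·t^2 + 10·t + 5. We have velocity v(t) = -12·t^2 + 10·t + 5. Substituting t = 2: v(2) = -23.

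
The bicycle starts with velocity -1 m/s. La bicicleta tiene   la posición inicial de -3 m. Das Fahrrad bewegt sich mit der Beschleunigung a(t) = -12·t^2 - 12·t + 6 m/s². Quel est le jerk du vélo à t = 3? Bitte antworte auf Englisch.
To solve this, we need to take 1 derivative of our acceleration equation a(t) = -12·t^2 - 12·t + 6. The derivative of acceleration gives jerk: j(t) = -24·t - 12. We have jerk j(t) = -24·t - 12. Substituting t = 3: j(3) = -84.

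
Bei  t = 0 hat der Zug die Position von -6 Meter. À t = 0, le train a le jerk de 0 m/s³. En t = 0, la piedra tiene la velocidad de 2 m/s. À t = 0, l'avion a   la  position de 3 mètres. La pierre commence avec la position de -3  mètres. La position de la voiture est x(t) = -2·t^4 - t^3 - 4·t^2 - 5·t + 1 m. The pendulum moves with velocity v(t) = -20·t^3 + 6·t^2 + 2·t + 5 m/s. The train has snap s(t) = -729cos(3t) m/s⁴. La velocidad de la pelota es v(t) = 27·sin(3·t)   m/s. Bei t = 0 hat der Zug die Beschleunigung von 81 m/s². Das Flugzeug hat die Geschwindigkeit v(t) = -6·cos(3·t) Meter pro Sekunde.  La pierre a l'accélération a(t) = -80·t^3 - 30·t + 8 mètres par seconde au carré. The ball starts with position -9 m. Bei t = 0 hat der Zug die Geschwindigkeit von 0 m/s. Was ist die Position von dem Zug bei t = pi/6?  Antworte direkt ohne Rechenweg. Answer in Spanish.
x(pi/6) = 3.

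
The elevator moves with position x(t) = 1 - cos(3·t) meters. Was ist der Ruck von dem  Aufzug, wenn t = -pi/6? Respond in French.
En partant de la position x(t) = 1 - cos(3·t), nous prenons 3 dérivées. En prenant d/dt de x(t), nous trouvons v(t) = 3·sin(3·t). En dérivant la vitesse, nous obtenons l'accélération: a(t) = 9·cos(3·t). En dérivant l'accélération, nous obtenons le jerk: j(t) = -27·sin(3·t). De l'équation du jerk j(t) = -27·sin(3·t), nous substituons t = -pi/6 pour obtenir j = 27.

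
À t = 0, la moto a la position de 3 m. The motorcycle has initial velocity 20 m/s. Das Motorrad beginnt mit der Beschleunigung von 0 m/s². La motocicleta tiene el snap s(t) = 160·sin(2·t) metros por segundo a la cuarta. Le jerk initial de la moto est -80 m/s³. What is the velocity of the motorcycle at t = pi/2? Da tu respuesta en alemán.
Um dies zu lösen, müssen wir 3 Integrale unserer Gleichung für den Snap s(t) = 160·sin(2·t) finden. Das Integral von dem Snap ist der Ruck. Mit j(0) = -80 erhalten wir j(t) = -80·cos(2·t). Die Stammfunktion von dem Ruck ist die Beschleunigung. Mit a(0) = 0 erhalten wir a(t) = -40·sin(2·t). Mit ∫a(t)dt und Anwendung von v(0) = 20, finden wir v(t) = 20·cos(2·t). Mit v(t) = 20·cos(2·t) und Einsetzen von t = pi/2, finden wir v = -20.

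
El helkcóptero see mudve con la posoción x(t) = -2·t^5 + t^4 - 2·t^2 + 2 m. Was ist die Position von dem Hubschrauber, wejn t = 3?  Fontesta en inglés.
From the given position equation x(t) = -2·t^5 + t^4 - 2·t^2 + 2, we substitute t = 3 to get x = -421.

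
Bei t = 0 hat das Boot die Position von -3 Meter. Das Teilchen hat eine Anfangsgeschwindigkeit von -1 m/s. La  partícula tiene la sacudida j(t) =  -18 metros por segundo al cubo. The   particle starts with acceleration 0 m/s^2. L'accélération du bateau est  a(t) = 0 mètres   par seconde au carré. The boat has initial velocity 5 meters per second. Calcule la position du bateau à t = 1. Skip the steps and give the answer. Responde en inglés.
x(1) = 2.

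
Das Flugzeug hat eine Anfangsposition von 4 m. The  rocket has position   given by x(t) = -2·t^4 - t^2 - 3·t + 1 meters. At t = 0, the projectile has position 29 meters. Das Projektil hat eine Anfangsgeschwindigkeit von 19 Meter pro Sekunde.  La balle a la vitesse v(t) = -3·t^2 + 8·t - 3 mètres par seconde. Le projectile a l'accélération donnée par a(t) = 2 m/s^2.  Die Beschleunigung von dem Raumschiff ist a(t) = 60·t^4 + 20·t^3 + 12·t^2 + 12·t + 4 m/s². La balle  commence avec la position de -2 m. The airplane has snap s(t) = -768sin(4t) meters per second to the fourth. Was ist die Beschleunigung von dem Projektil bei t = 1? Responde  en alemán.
Aus der Gleichung für die Beschleunigung a(t) = 2, setzen wir t = 1 ein und erhalten a = 2.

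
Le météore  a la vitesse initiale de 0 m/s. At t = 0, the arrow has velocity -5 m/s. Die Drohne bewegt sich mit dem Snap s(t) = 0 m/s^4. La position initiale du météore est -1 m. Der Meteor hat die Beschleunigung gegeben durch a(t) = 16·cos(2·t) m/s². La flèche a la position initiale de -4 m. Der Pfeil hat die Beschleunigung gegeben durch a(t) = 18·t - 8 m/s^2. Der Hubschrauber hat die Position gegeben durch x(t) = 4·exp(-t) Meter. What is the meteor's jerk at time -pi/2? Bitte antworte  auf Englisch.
To solve this, we need to take 1 derivative of our acceleration equation a(t) = 16·cos(2·t). Differentiating acceleration, we get jerk: j(t) = -32·sin(2·t). We have jerk j(t) = -32·sin(2·t). Substituting t = -pi/2: j(-pi/2) = 0.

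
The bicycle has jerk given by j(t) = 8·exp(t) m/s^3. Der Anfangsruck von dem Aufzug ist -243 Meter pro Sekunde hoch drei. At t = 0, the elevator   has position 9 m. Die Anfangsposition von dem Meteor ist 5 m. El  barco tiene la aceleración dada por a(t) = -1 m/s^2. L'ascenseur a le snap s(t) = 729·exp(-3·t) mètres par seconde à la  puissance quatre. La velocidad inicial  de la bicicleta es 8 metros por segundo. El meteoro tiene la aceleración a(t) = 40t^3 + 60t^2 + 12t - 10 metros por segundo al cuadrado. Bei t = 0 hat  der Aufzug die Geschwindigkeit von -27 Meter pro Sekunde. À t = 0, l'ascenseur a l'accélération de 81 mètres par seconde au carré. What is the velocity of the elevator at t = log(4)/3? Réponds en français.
Nous devons trouver la primitive de notre équation du snap s(t) = 729·exp(-3·t) 3 fois. En intégrant le snap et en utilisant la condition initiale j(0) = -243, nous obtenons j(t) = -243·exp(-3·t). En intégrant le jerk et en utilisant la condition initiale a(0) = 81, nous obtenons a(t) = 81·exp(-3·t). En intégrant l'accélération et en utilisant la condition initiale v(0) = -27, nous obtenons v(t) = -27·exp(-3·t). En utilisant v(t) = -27·exp(-3·t) et en substituant t = log(4)/3, nous trouvons v = -27/4.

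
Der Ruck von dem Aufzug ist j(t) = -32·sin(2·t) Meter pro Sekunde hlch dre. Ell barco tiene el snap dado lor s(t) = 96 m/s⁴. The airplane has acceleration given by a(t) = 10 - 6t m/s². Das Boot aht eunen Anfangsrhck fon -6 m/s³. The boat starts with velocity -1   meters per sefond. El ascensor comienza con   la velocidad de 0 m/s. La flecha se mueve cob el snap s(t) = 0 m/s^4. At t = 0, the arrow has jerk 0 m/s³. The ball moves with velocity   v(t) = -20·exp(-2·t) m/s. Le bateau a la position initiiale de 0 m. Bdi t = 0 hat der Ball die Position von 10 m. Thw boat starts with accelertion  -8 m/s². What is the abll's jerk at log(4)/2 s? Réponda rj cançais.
Nous devons dériver notre équation de la vitesse v(t) = -20·exp(-2·t) 2 fois. La dérivée de la vitesse donne l'accélération: a(t) = 40·exp(-2·t). En dérivant l'accélération, nous obtenons le jerk: j(t) = -80·exp(-2·t). En utilisant j(t) = -80·exp(-2·t) et en substituant t = log(4)/2, nous trouvons j = -20.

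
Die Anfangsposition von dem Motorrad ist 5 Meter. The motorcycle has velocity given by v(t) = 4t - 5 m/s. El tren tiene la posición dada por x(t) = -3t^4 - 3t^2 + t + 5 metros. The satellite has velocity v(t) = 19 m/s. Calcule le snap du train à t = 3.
Nous devons dériver notre équation de la position x(t) = -3·t^4 - 3·t^2 + t + 5 4 fois. En dérivant la position, nous obtenons la vitesse: v(t) = -12·t^3 - 6·t + 1. En prenant d/dt de v(t), nous trouvons a(t) = -36·t^2 - 6. En dérivant l'accélération, nous obtenons le jerk: j(t) = -72·t. En dérivant le jerk, nous obtenons le snap: s(t) = -72. De l'équation du snap s(t) = -72, nous substituons t = 3 pour obtenir s = -72.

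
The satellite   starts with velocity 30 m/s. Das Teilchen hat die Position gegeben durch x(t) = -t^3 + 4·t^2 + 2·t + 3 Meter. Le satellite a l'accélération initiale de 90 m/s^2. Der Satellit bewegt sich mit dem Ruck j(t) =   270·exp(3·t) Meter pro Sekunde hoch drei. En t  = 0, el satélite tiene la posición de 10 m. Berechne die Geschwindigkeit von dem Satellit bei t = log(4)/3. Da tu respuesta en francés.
Pour résoudre ceci, nous devons prendre 2 primitives de notre équation du jerk j(t) = 270·exp(3·t). En prenant ∫j(t)dt et en appliquant a(0) = 90, nous trouvons a(t) = 90·exp(3·t). La primitive de l'accélération est la vitesse. En utilisant v(0) = 30, nous obtenons v(t) = 30·exp(3·t). Nous avons la vitesse v(t) = 30·exp(3·t). En substituant t = log(4)/3: v(log(4)/3) = 120.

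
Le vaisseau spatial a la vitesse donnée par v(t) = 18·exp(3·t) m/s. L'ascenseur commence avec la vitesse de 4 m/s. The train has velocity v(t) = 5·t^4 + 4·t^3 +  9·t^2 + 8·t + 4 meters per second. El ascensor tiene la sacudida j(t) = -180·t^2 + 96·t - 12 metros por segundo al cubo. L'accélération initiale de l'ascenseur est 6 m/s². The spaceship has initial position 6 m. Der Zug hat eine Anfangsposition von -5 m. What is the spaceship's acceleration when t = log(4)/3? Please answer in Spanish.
Debemos derivar nuestra ecuación de la velocidad v(t) = 18·exp(3·t) 1 vez. Derivando la velocidad, obtenemos la aceleración: a(t) = 54·exp(3·t). Tenemos la aceleración a(t) = 54·exp(3·t). Sustituyendo t = log(4)/3: a(log(4)/3) = 216.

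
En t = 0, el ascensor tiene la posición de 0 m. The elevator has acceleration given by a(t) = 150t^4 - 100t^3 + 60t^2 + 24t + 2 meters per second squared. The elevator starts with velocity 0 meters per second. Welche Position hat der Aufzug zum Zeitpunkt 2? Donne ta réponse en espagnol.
Para resolver esto, necesitamos tomar 2 integrales de nuestra ecuación de la aceleración a(t) = 150·t^4 - 100·t^3 + 60·t^2 + 24·t + 2. Tomando ∫a(t)dt y aplicando v(0) = 0, encontramos v(t) = t·(30·t^4 - 25·t^3 + 20·t^2 + 12·t + 2). Integrando la velocidad y usando la condición inicial x(0) = 0, obtenemos x(t) = 5·t^6 - 5·t^5 + 5·t^4 + 4·t^3 + t^2. De la ecuación de la posición x(t) = 5·t^6 - 5·t^5 + 5·t^4 + 4·t^3 + t^2, sustituimos t = 2 para obtener x = 276.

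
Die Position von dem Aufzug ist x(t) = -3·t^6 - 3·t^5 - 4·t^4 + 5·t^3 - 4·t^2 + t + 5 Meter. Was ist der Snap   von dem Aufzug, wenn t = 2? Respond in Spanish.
Para resolver esto, necesitamos tomar 4 derivadas de nuestra ecuación de la posición x(t) = -3·t^6 - 3·t^5 - 4·t^4 + 5·t^3 - 4·t^2 + t + 5. Tomando d/dt de x(t), encontramos v(t) = -18·t^5 - 15·t^4 - 16·t^3 + 15·t^2 - 8·t + 1. Derivando la velocidad, obtenemos la aceleración: a(t) = -90·t^4 - 60·t^3 - 48·t^2 + 30·t - 8. Derivando la aceleración, obtenemos la sacudida: j(t) = -360·t^3 - 180·t^2 - 96·t + 30. La derivada de la sacudida da el snap: s(t) = -1080·t^2 - 360·t - 96. Tenemos el snap s(t) = -1080·t^2 - 360·t - 96. Sustituyendo t = 2: s(2) = -5136.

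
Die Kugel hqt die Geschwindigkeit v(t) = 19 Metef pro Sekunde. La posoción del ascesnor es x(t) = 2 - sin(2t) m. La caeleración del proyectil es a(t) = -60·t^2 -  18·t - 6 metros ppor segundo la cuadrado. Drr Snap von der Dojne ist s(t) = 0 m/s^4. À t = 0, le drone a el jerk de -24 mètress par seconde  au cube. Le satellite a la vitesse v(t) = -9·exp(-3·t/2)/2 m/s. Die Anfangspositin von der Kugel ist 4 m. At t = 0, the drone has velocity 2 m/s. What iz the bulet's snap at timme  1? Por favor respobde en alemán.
Ausgehend von der Geschwindigkeit v(t) = 19, nehmen wir 3 Ableitungen. Mit d/dt von v(t) finden wir a(t) = 0. Durch Ableiten von der Beschleunigung erhalten wir den Ruck: j(t) = 0. Durch Ableiten von dem Ruck erhalten wir den Snap: s(t) = 0. Mit s(t) = 0 und Einsetzen von t = 1, finden wir s = 0.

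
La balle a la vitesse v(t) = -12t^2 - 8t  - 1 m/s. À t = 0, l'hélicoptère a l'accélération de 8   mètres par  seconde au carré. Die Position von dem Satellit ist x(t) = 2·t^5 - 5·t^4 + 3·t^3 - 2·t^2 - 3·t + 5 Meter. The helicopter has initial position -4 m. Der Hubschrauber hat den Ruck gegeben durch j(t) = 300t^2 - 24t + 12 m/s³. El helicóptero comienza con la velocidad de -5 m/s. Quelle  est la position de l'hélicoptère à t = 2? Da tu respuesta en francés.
En partant du jerk j(t) = 300·t^2 - 24·t + 12, nous prenons 3 intégrales. En intégrant le jerk et en utilisant la condition initiale a(0) = 8, nous obtenons a(t) = 100·t^3 - 12·t^2 + 12·t + 8. La primitive de l'accélération est la vitesse. En utilisant v(0) = -5, nous obtenons v(t) = 25·t^4 - 4·t^3 + 6·t^2 + 8·t - 5. L'intégrale de la vitesse, avec x(0) = -4, donne la position: x(t) = 5·t^5 - t^4 + 2·t^3 + 4·t^2 - 5·t - 4. En utilisant x(t) = 5·t^5 - t^4 + 2·t^3 + 4·t^2 - 5·t - 4 et en substituant t = 2, nous trouvons x = 162.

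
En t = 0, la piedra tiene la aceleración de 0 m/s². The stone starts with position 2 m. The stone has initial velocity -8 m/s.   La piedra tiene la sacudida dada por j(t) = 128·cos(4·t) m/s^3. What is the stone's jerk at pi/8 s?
From the given jerk equation j(t) = 128·cos(4·t), we substitute t = pi/8 to get j = 0.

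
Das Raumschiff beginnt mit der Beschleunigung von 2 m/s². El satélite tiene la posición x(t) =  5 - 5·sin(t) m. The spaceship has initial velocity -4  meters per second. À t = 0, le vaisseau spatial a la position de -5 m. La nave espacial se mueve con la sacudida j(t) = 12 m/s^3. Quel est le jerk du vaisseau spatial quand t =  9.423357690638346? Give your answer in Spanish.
De la ecuación de la sacudida j(t) = 12, sustituimos t = 9.423357690638346 para obtener j = 12.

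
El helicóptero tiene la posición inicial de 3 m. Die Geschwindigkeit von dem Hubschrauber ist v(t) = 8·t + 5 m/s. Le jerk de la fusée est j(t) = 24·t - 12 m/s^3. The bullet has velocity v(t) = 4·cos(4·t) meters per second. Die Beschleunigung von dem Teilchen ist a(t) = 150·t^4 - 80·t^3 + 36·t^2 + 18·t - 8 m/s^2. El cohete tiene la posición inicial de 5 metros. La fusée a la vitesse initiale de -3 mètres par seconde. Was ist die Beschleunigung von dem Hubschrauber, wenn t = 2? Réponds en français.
Pour résoudre ceci, nous devons prendre 1 dérivée de notre équation de la vitesse v(t) = 8·t + 5. La dérivée de la vitesse donne l'accélération: a(t) = 8. En utilisant a(t) = 8 et en substituant t = 2, nous trouvons a = 8.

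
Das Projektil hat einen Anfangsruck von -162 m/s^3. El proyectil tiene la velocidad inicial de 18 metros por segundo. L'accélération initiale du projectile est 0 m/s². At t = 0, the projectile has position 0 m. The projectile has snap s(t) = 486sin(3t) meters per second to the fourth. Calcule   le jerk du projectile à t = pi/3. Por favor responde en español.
Debemos encontrar la antiderivada de nuestra ecuación del snap s(t) = 486·sin(3·t) 1 vez. Integrando el snap y usando la condición inicial j(0) = -162, obtenemos j(t) = -162·cos(3·t). Usando j(t) = -162·cos(3·t) y sustituyendo t = pi/3, encontramos j = 162.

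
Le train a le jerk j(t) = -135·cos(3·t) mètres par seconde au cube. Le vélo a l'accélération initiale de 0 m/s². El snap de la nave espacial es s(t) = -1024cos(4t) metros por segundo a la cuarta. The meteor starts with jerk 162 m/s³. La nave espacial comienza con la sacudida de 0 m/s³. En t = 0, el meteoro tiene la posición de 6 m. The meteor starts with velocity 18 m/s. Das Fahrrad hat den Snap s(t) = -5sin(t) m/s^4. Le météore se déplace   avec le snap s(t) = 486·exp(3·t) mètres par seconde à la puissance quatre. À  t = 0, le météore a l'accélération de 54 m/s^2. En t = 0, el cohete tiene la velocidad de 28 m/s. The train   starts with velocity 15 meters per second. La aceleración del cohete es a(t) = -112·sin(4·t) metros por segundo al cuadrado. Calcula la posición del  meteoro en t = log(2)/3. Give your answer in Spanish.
Necesitamos integrar nuestra ecuación del snap s(t) = 486·exp(3·t) 4 veces. Integrando el snap y usando la condición inicial j(0) = 162, obtenemos j(t) = 162·exp(3·t). Tomando ∫j(t)dt y aplicando a(0) = 54, encontramos a(t) = 54·exp(3·t). La antiderivada de la aceleración es la velocidad. Usando v(0) = 18, obtenemos v(t) = 18·exp(3·t). Integrando la velocidad y usando la condición inicial x(0) = 6, obtenemos x(t) = 6·exp(3·t). Tenemos la posición x(t) = 6·exp(3·t). Sustituyendo t = log(2)/3: x(log(2)/3) = 12.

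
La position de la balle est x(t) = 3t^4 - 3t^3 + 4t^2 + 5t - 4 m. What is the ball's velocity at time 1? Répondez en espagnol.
Debemos derivar nuestra ecuación de la posición x(t) = 3·t^4 - 3·t^3 + 4·t^2 + 5·t - 4 1 vez. Tomando d/dt de x(t), encontramos v(t) = 12·t^3 - 9·t^2 + 8·t + 5. De la ecuación de la velocidad v(t) = 12·t^3 - 9·t^2 + 8·t + 5, sustituimos t = 1 para obtener v = 16.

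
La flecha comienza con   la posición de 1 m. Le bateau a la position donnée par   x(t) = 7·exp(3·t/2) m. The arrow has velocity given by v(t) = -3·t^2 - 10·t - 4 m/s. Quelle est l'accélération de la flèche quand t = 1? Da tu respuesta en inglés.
We must differentiate our velocity equation v(t) = -3·t^2 - 10·t - 4 1 time. Taking d/dt of v(t), we find a(t) = -6·t - 10. From the given acceleration equation a(t) = -6·t - 10, we substitute t = 1 to get a = -16.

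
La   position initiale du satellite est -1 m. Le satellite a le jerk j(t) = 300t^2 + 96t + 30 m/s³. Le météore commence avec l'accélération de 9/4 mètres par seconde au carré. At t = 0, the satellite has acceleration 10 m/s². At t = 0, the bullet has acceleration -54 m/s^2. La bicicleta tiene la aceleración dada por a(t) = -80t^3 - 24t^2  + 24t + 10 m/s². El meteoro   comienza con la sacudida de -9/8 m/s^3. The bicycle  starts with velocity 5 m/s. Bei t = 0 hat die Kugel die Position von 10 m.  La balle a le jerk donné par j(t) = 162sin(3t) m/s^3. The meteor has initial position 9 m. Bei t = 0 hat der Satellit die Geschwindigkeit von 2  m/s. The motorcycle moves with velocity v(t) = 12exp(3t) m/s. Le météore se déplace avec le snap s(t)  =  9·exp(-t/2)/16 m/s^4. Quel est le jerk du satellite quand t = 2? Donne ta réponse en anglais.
Using j(t) = 300·t^2 + 96·t + 30 and substituting t = 2, we find j = 1422.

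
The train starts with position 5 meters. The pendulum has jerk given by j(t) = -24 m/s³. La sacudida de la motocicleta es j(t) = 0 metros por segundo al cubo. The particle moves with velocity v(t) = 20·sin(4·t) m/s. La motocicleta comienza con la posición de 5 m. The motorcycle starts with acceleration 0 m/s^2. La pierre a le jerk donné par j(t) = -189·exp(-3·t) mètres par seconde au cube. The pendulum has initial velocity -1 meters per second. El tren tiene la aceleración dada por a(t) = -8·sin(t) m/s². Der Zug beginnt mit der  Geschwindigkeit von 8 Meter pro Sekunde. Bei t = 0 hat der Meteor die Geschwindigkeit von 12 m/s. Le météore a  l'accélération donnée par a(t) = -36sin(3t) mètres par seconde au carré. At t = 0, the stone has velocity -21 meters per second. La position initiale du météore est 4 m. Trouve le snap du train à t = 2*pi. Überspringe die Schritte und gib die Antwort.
La réponse est 0.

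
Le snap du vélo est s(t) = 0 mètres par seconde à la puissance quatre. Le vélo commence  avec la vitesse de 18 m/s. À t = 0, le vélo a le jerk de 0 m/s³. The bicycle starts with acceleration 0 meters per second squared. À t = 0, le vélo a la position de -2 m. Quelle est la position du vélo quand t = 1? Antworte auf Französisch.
Nous devons intégrer notre équation du snap s(t) = 0 4 fois. L'intégrale du snap est le jerk. En utilisant j(0) = 0, nous obtenons j(t) = 0. En intégrant le jerk et en utilisant la condition initiale a(0) = 0, nous obtenons a(t) = 0. En prenant ∫a(t)dt et en appliquant v(0) = 18, nous trouvons v(t) = 18. En prenant ∫v(t)dt et en appliquant x(0) = -2, nous trouvons x(t) = 18·t - 2. De l'équation de la position x(t) = 18·t - 2, nous substituons t = 1 pour obtenir x = 16.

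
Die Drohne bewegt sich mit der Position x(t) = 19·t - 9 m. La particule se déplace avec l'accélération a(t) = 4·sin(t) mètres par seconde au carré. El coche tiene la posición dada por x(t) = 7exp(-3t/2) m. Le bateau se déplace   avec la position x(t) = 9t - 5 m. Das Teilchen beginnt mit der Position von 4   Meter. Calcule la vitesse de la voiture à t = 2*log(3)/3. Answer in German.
Wir müssen unsere Gleichung für die Position x(t) = 7·exp(-3·t/2) 1-mal ableiten. Mit d/dt von x(t) finden wir v(t) = -21·exp(-3·t/2)/2. Wir haben die Geschwindigkeit v(t) = -21·exp(-3·t/2)/2. Durch Einsetzen von t = 2*log(3)/3: v(2*log(3)/3) = -7/2.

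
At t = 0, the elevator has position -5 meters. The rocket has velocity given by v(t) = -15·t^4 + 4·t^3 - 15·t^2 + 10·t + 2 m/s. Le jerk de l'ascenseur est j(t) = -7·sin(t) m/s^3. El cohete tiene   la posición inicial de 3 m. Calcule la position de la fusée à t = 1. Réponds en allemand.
Wir müssen die Stammfunktion unserer Gleichung für die Geschwindigkeit v(t) = -15·t^4 + 4·t^3 - 15·t^2 + 10·t + 2 1-mal finden. Mit ∫v(t)dt und Anwendung von x(0) = 3, finden wir x(t) = -3·t^5 + t^4 - 5·t^3 + 5·t^2 + 2·t + 3. Aus der Gleichung für die Position x(t) = -3·t^5 + t^4 - 5·t^3 + 5·t^2 + 2·t + 3, setzen wir t = 1 ein und erhalten x = 3.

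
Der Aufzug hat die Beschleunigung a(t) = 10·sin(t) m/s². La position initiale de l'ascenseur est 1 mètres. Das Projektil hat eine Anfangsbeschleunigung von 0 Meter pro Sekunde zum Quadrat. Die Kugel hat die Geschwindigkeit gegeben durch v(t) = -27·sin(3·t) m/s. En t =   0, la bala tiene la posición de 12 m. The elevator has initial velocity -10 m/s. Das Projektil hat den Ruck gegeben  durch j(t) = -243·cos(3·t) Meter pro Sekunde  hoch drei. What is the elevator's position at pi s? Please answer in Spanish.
Debemos encontrar la antiderivada de nuestra ecuación de la aceleración a(t) = 10·sin(t) 2 veces. Integrando la aceleración y usando la condición inicial v(0) = -10, obtenemos v(t) = -10·cos(t). La integral de la velocidad es la posición. Usando x(0) = 1, obtenemos x(t) = 1 - 10·sin(t). Tenemos la posición x(t) = 1 - 10·sin(t). Sustituyendo t = pi: x(pi) = 1.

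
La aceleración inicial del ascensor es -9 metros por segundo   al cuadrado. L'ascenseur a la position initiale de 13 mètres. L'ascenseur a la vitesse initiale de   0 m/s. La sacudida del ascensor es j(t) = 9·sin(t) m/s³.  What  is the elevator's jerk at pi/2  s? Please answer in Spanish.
De la ecuación de la sacudida j(t) = 9·sin(t), sustituimos t = pi/2 para obtener j = 9.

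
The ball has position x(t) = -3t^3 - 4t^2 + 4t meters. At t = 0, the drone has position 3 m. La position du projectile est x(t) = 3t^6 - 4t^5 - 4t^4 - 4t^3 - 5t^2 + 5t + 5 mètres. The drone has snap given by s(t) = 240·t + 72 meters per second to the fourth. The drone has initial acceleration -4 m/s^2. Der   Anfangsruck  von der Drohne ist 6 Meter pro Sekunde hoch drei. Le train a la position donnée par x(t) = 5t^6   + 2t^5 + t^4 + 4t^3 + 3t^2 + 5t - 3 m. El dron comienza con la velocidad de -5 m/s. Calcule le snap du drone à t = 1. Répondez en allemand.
Wir haben den Snap s(t) = 240·t + 72. Durch Einsetzen von t = 1: s(1) = 312.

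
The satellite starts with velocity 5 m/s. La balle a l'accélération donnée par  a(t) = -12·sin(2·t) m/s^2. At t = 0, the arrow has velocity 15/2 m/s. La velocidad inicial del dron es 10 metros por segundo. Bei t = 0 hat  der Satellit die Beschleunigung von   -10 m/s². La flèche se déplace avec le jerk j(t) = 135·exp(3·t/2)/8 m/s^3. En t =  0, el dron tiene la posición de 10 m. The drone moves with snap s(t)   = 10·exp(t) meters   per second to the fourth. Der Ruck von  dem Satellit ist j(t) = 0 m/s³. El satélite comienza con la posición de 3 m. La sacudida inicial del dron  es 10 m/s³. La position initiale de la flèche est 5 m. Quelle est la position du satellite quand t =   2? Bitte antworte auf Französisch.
Pour résoudre ceci, nous devons prendre 3 intégrales de notre équation du jerk j(t) = 0. La primitive du jerk, avec a(0) = -10, donne l'accélération: a(t) = -10. En intégrant l'accélération et en utilisant la condition initiale v(0) = 5, nous obtenons v(t) = 5 - 10·t. L'intégrale de la vitesse est la position. En utilisant x(0) = 3, nous obtenons x(t) = -5·t^2 + 5·t + 3. En utilisant x(t) = -5·t^2 + 5·t + 3 et en substituant t = 2, nous trouvons x = -7.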